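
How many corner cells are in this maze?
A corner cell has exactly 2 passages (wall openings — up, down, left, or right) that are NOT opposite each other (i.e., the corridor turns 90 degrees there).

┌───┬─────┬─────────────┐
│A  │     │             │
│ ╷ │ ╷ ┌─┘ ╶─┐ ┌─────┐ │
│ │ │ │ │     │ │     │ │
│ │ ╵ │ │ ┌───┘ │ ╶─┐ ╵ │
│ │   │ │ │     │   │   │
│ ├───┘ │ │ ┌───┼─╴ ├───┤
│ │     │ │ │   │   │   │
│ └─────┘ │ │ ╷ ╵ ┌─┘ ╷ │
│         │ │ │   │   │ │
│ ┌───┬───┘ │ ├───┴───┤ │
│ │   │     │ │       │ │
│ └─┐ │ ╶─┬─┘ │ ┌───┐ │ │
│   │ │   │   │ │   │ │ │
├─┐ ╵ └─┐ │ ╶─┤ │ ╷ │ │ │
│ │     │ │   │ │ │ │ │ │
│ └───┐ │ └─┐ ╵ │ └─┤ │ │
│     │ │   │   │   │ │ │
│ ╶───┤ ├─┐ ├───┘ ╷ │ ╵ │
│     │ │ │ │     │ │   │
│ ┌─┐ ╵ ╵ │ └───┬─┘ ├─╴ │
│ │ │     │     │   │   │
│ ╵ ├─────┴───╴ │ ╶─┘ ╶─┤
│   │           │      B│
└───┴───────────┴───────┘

Counting corner cells (2 non-opposite passages):
Total corners: 64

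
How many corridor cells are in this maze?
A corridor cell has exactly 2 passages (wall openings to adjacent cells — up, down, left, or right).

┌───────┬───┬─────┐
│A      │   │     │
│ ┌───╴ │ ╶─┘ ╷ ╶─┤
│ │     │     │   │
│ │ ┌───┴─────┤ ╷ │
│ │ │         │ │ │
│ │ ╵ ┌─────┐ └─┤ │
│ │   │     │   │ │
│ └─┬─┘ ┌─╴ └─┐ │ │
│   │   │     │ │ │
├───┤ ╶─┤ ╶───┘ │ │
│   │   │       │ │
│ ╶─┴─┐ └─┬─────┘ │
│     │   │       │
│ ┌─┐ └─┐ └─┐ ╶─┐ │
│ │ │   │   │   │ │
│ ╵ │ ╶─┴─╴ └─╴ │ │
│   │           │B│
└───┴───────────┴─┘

Counting cells with exactly 2 passages:
Total corridor cells: 63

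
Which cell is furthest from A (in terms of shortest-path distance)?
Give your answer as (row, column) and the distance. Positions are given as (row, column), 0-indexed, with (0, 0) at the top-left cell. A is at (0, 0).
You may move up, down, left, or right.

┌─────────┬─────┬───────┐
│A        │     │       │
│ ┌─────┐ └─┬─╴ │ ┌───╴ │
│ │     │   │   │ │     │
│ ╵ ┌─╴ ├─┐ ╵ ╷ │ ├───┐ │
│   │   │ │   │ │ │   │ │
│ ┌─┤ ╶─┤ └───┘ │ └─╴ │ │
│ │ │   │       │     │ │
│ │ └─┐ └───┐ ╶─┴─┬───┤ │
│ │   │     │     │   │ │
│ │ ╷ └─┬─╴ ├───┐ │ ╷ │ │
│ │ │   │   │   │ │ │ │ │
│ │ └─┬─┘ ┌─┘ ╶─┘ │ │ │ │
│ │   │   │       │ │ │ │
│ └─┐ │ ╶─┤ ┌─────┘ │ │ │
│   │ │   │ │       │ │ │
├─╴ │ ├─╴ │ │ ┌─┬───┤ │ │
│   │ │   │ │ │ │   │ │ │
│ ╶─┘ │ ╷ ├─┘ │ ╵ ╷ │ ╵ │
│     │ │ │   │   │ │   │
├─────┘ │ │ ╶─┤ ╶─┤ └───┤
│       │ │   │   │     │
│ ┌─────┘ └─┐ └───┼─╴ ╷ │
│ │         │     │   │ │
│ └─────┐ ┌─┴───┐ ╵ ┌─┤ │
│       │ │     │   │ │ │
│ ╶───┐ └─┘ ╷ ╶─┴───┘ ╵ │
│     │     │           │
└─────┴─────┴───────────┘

Computing BFS distances from A to all cells:
Furthest cell: (2, 9)
Distance: 91 steps

Path from A to the furthest cell:

┌─────────┬─────┬───────┐
│A        │     │↓ ← ← ↰│
│ ┌─────┐ └─┬─╴ │ ┌───╴ │
│↓│↱ → ↓│   │   │↓│    ↑│
│ ╵ ┌─╴ ├─┐ ╵ ╷ │ ├───┐ │
│↳ ↑│↓ ↲│ │   │ │↓│B ↰│↑│
│ ┌─┤ ╶─┤ └───┘ │ └─╴ │ │
│ │ │↳ ↓│       │↳ → ↑│↑│
│ │ └─┐ └───┐ ╶─┴─┬───┤ │
│ │   │↳ → ↓│     │↱ ↓│↑│
│ │ ╷ └─┬─╴ ├───┐ │ ╷ │ │
│ │ │   │↓ ↲│   │ │↑│↓│↑│
│ │ └─┬─┘ ┌─┘ ╶─┘ │ │ │ │
│ │   │↓ ↲│       │↑│↓│↑│
│ └─┐ │ ╶─┤ ┌─────┘ │ │ │
│   │ │↳ ↓│ │↱ → → ↑│↓│↑│
├─╴ │ ├─╴ │ │ ┌─┬───┤ │ │
│   │ │↓ ↲│ │↑│ │   │↓│↑│
│ ╶─┘ │ ╷ ├─┘ │ ╵ ╷ │ ╵ │
│     │↓│ │↱ ↑│   │ │↳ ↑│
├─────┘ │ │ ╶─┤ ╶─┤ └───┤
│↓ ← ← ↲│ │↑ ↰│   │  ↓ ↰│
│ ┌─────┘ └─┐ └───┼─╴ ╷ │
│↓│         │↑ ← ↰│↓ ↲│↑│
│ └─────┐ ┌─┴───┐ ╵ ┌─┤ │
│↳ → → ↓│ │↱ ↓  │↑ ↲│ │↑│
│ ╶───┐ └─┘ ╷ ╶─┴───┘ ╵ │
│     │↳ → ↑│↳ → → → → ↑│
└─────┴─────┴───────────┘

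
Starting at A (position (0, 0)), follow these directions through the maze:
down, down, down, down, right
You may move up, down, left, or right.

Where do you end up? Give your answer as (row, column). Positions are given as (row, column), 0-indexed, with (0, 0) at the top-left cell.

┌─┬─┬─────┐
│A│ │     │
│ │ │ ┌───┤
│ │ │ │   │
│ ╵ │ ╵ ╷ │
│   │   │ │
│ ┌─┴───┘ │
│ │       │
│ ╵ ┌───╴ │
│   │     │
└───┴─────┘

Following directions step by step:
Start: (0, 0)
  down: (0, 0) → (1, 0)
  down: (1, 0) → (2, 0)
  down: (2, 0) → (3, 0)
  down: (3, 0) → (4, 0)
  right: (4, 0) → (4, 1)
Final position: (4, 1)

Path taken:

┌─┬─┬─────┐
│A│ │     │
│ │ │ ┌───┤
│↓│ │ │   │
│ ╵ │ ╵ ╷ │
│↓  │   │ │
│ ┌─┴───┘ │
│↓│       │
│ ╵ ┌───╴ │
│↳ B│     │
└───┴─────┘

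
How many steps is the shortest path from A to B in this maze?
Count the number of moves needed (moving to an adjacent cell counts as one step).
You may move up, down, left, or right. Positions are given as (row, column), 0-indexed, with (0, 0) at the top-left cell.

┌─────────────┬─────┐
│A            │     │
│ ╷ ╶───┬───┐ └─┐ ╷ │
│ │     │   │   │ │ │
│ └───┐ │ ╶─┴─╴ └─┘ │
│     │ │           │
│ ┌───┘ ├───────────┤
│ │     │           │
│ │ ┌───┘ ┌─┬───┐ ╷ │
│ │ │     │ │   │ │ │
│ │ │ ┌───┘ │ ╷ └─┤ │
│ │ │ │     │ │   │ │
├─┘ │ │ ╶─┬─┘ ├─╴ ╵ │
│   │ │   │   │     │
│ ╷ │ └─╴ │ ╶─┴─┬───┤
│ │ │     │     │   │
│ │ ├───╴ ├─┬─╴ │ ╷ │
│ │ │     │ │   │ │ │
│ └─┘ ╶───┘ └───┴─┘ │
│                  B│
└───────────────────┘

Using BFS to find shortest path:
Start: (0, 0), End: (9, 9)
Path found:
(0,0) → (0,1) → (1,1) → (1,2) → (1,3) → (2,3) → (3,3) → (3,2) → (3,1) → (4,1) → (5,1) → (6,1) → (6,0) → (7,0) → (8,0) → (9,0) → (9,1) → (9,2) → (9,3) → (9,4) → (9,5) → (9,6) → (9,7) → (9,8) → (9,9)
Number of steps: 24

Solution:

┌─────────────┬─────┐
│A ↓          │     │
│ ╷ ╶───┬───┐ └─┐ ╷ │
│ │↳ → ↓│   │   │ │ │
│ └───┐ │ ╶─┴─╴ └─┘ │
│     │↓│           │
│ ┌───┘ ├───────────┤
│ │↓ ← ↲│           │
│ │ ┌───┘ ┌─┬───┐ ╷ │
│ │↓│     │ │   │ │ │
│ │ │ ┌───┘ │ ╷ └─┤ │
│ │↓│ │     │ │   │ │
├─┘ │ │ ╶─┬─┘ ├─╴ ╵ │
│↓ ↲│ │   │   │     │
│ ╷ │ └─╴ │ ╶─┴─┬───┤
│↓│ │     │     │   │
│ │ ├───╴ ├─┬─╴ │ ╷ │
│↓│ │     │ │   │ │ │
│ └─┘ ╶───┘ └───┴─┘ │
│↳ → → → → → → → → B│
└───────────────────┘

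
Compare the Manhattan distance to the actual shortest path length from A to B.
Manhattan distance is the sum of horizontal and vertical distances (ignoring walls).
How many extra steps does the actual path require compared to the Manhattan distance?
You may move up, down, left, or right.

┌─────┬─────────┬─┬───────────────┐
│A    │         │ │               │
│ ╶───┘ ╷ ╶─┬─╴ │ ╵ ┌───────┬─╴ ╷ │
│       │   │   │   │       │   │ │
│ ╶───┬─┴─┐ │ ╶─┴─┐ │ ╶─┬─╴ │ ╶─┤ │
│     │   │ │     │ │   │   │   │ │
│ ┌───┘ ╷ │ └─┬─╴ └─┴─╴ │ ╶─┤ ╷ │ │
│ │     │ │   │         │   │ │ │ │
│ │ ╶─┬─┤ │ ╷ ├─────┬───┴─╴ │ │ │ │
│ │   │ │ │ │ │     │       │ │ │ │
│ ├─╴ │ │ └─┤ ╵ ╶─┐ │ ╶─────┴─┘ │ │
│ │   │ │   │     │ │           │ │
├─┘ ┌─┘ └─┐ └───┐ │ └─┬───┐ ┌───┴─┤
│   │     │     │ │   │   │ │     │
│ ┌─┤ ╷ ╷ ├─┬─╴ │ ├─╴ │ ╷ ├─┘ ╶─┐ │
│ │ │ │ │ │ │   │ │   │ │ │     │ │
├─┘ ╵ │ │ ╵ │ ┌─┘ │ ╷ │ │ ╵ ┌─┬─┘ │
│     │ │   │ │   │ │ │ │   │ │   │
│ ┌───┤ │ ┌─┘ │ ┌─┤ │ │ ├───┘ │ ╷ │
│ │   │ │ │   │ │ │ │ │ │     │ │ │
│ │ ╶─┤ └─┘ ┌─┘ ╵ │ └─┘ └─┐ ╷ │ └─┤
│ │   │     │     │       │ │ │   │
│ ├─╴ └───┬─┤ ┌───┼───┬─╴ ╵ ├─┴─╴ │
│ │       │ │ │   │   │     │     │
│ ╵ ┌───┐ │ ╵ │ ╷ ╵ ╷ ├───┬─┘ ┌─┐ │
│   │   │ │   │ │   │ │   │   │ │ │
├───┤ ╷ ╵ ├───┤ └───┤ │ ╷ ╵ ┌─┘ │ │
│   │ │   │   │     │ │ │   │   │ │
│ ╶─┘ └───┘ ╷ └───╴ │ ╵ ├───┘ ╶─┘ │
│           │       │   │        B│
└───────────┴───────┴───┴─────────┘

Manhattan distance: |14 - 0| + |16 - 0| = 30
Actual path length: 50
Extra steps: 50 - 30 = 20

Solution:

┌─────┬─────────┬─┬───────────────┐
│A    │↱ ↓      │ │               │
│ ╶───┘ ╷ ╶─┬─╴ │ ╵ ┌───────┬─╴ ╷ │
│↳ → → ↑│↳ ↓│   │   │       │   │ │
│ ╶───┬─┴─┐ │ ╶─┴─┐ │ ╶─┬─╴ │ ╶─┤ │
│     │   │↓│     │ │   │   │   │ │
│ ┌───┘ ╷ │ └─┬─╴ └─┴─╴ │ ╶─┤ ╷ │ │
│ │     │ │↳ ↓│         │   │ │ │ │
│ │ ╶─┬─┤ │ ╷ ├─────┬───┴─╴ │ │ │ │
│ │   │ │ │ │↓│↱ → ↓│       │ │ │ │
│ ├─╴ │ │ └─┤ ╵ ╶─┐ │ ╶─────┴─┘ │ │
│ │   │ │   │↳ ↑  │↓│           │ │
├─┘ ┌─┘ └─┐ └───┐ │ └─┬───┐ ┌───┴─┤
│   │     │     │ │↳ ↓│↱ ↓│ │↱ → ↓│
│ ┌─┤ ╷ ╷ ├─┬─╴ │ ├─╴ │ ╷ ├─┘ ╶─┐ │
│ │ │ │ │ │ │   │ │↓ ↲│↑│↓│↱ ↑  │↓│
├─┘ ╵ │ │ ╵ │ ┌─┘ │ ╷ │ │ ╵ ┌─┬─┘ │
│     │ │   │ │   │↓│ │↑│↳ ↑│ │↓ ↲│
│ ┌───┤ │ ┌─┘ │ ┌─┤ │ │ ├───┘ │ ╷ │
│ │   │ │ │   │ │ │↓│ │↑│     │↓│ │
│ │ ╶─┤ └─┘ ┌─┘ ╵ │ └─┘ └─┐ ╷ │ └─┤
│ │   │     │     │↳ → ↑  │ │ │↳ ↓│
│ ├─╴ └───┬─┤ ┌───┼───┬─╴ ╵ ├─┴─╴ │
│ │       │ │ │   │   │     │    ↓│
│ ╵ ┌───┐ │ ╵ │ ╷ ╵ ╷ ├───┬─┘ ┌─┐ │
│   │   │ │   │ │   │ │   │   │ │↓│
├───┤ ╷ ╵ ├───┤ └───┤ │ ╷ ╵ ┌─┘ │ │
│   │ │   │   │     │ │ │   │   │↓│
│ ╶─┘ └───┘ ╷ └───╴ │ ╵ ├───┘ ╶─┘ │
│           │       │   │        B│
└───────────┴───────┴───┴─────────┘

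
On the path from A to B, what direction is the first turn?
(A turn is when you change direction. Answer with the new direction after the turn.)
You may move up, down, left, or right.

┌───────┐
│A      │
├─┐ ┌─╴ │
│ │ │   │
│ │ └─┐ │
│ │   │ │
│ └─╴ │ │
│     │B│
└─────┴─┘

Directions: right, right, right, down, down, down
First turn direction: down

Solution:

┌───────┐
│A → → ↓│
├─┐ ┌─╴ │
│ │ │  ↓│
│ │ └─┐ │
│ │   │↓│
│ └─╴ │ │
│     │B│
└─────┴─┘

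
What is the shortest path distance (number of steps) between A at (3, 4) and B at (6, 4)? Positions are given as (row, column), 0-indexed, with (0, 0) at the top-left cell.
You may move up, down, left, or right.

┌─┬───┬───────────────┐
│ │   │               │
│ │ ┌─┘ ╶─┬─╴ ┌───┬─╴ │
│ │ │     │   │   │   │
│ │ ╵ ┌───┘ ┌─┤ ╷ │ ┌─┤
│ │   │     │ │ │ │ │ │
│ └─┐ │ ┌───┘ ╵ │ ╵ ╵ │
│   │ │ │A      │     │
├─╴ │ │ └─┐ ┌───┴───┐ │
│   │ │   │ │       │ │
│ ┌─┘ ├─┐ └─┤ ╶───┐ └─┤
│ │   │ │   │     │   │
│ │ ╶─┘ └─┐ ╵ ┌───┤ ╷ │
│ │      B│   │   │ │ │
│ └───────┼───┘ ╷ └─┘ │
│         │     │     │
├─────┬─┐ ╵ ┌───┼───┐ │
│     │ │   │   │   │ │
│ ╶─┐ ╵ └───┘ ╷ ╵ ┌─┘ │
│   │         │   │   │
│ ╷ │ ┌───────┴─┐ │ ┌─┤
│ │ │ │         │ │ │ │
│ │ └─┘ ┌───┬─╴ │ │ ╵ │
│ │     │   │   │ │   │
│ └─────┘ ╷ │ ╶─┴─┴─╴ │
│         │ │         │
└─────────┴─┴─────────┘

Finding path from (3, 4) to (6, 4):
Path: (3,4) → (3,5) → (3,6) → (3,7) → (2,7) → (1,7) → (1,8) → (2,8) → (3,8) → (3,9) → (2,9) → (1,9) → (1,10) → (0,10) → (0,9) → (0,8) → (0,7) → (0,6) → (0,5) → (0,4) → (0,3) → (1,3) → (1,2) → (2,2) → (3,2) → (4,2) → (5,2) → (5,1) → (6,1) → (6,2) → (6,3) → (6,4)
Distance: 31 steps

Solution:

┌─┬───┬───────────────┐
│ │   │↓ ← ← ← ← ← ← ↰│
│ │ ┌─┘ ╶─┬─╴ ┌───┬─╴ │
│ │ │↓ ↲  │   │↱ ↓│↱ ↑│
│ │ ╵ ┌───┘ ┌─┤ ╷ │ ┌─┤
│ │  ↓│     │ │↑│↓│↑│ │
│ └─┐ │ ┌───┘ ╵ │ ╵ ╵ │
│   │↓│ │A → → ↑│↳ ↑  │
├─╴ │ │ └─┐ ┌───┴───┐ │
│   │↓│   │ │       │ │
│ ┌─┘ ├─┐ └─┤ ╶───┐ └─┤
│ │↓ ↲│ │   │     │   │
│ │ ╶─┘ └─┐ ╵ ┌───┤ ╷ │
│ │↳ → → B│   │   │ │ │
│ └───────┼───┘ ╷ └─┘ │
│         │     │     │
├─────┬─┐ ╵ ┌───┼───┐ │
│     │ │   │   │   │ │
│ ╶─┐ ╵ └───┘ ╷ ╵ ┌─┘ │
│   │         │   │   │
│ ╷ │ ┌───────┴─┐ │ ┌─┤
│ │ │ │         │ │ │ │
│ │ └─┘ ┌───┬─╴ │ │ ╵ │
│ │     │   │   │ │   │
│ └─────┘ ╷ │ ╶─┴─┴─╴ │
│         │ │         │
└─────────┴─┴─────────┘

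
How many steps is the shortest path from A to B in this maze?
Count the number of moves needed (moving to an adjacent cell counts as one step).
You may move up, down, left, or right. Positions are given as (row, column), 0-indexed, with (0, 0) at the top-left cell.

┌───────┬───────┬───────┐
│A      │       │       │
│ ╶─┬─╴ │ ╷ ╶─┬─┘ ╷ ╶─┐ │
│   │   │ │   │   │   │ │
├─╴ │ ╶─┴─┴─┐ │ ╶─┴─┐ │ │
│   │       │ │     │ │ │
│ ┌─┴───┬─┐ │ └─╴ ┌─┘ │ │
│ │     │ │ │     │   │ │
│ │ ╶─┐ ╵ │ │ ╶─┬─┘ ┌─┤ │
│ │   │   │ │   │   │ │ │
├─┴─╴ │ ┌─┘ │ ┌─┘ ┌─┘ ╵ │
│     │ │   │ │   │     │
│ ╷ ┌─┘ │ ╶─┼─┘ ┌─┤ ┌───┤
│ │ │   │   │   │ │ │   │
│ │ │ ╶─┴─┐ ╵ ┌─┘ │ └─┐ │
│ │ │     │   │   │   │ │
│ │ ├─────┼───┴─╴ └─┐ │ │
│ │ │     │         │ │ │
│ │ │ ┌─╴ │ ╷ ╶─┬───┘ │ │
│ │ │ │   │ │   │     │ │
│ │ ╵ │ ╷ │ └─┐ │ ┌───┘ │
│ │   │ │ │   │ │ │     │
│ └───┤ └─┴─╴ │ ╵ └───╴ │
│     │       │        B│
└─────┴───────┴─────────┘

Using BFS to find shortest path:
Start: (0, 0), End: (11, 11)
Path found:
(0,0) → (0,1) → (0,2) → (0,3) → (1,3) → (1,2) → (2,2) → (2,3) → (2,4) → (2,5) → (3,5) → (4,5) → (5,5) → (5,4) → (6,4) → (6,5) → (7,5) → (7,6) → (6,6) → (6,7) → (5,7) → (5,8) → (4,8) → (4,9) → (3,9) → (3,10) → (2,10) → (1,10) → (1,9) → (0,9) → (0,10) → (0,11) → (1,11) → (2,11) → (3,11) → (4,11) → (5,11) → (5,10) → (5,9) → (6,9) → (7,9) → (7,10) → (8,10) → (9,10) → (9,9) → (9,8) → (10,8) → (11,8) → (11,9) → (11,10) → (11,11)
Number of steps: 50

Solution:

┌───────┬───────┬───────┐
│A → → ↓│       │  ↱ → ↓│
│ ╶─┬─╴ │ ╷ ╶─┬─┘ ╷ ╶─┐ │
│   │↓ ↲│ │   │   │↑ ↰│↓│
├─╴ │ ╶─┴─┴─┐ │ ╶─┴─┐ │ │
│   │↳ → → ↓│ │     │↑│↓│
│ ┌─┴───┬─┐ │ └─╴ ┌─┘ │ │
│ │     │ │↓│     │↱ ↑│↓│
│ │ ╶─┐ ╵ │ │ ╶─┬─┘ ┌─┤ │
│ │   │   │↓│   │↱ ↑│ │↓│
├─┴─╴ │ ┌─┘ │ ┌─┘ ┌─┘ ╵ │
│     │ │↓ ↲│ │↱ ↑│↓ ← ↲│
│ ╷ ┌─┘ │ ╶─┼─┘ ┌─┤ ┌───┤
│ │ │   │↳ ↓│↱ ↑│ │↓│   │
│ │ │ ╶─┴─┐ ╵ ┌─┘ │ └─┐ │
│ │ │     │↳ ↑│   │↳ ↓│ │
│ │ ├─────┼───┴─╴ └─┐ │ │
│ │ │     │         │↓│ │
│ │ │ ┌─╴ │ ╷ ╶─┬───┘ │ │
│ │ │ │   │ │   │↓ ← ↲│ │
│ │ ╵ │ ╷ │ └─┐ │ ┌───┘ │
│ │   │ │ │   │ │↓│     │
│ └───┤ └─┴─╴ │ ╵ └───╴ │
│     │       │  ↳ → → B│
└─────┴───────┴─────────┘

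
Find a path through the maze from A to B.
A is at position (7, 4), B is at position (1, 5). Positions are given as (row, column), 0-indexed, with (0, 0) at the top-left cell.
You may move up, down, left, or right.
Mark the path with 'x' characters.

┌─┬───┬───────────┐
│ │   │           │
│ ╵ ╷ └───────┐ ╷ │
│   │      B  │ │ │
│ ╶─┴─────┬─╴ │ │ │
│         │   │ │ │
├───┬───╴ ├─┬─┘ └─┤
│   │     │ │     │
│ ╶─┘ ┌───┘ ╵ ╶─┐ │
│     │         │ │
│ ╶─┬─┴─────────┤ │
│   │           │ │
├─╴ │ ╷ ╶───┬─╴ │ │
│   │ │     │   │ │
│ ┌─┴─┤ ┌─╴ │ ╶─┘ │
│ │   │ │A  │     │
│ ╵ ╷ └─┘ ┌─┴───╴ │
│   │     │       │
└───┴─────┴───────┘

Finding the shortest path from (7, 4) to (1, 5):
Path length: 31 steps
Directions: down → left → left → up → left → down → left → up → up → right → up → left → up → right → right → up → right → right → up → left → left → left → left → up → right → up → right → down → right → right → right

Solution:

┌─┬───┬───────────┐
│ │x x│           │
│ ╵ ╷ └───────┐ ╷ │
│x x│x x x B  │ │ │
│ ╶─┴─────┬─╴ │ │ │
│x x x x x│   │ │ │
├───┬───╴ ├─┬─┘ └─┤
│   │x x x│ │     │
│ ╶─┘ ┌───┘ ╵ ╶─┐ │
│x x x│         │ │
│ ╶─┬─┴─────────┤ │
│x x│           │ │
├─╴ │ ╷ ╶───┬─╴ │ │
│x x│ │     │   │ │
│ ┌─┴─┤ ┌─╴ │ ╶─┘ │
│x│x x│ │A  │     │
│ ╵ ╷ └─┘ ┌─┴───╴ │
│x x│x x x│       │
└───┴─────┴───────┘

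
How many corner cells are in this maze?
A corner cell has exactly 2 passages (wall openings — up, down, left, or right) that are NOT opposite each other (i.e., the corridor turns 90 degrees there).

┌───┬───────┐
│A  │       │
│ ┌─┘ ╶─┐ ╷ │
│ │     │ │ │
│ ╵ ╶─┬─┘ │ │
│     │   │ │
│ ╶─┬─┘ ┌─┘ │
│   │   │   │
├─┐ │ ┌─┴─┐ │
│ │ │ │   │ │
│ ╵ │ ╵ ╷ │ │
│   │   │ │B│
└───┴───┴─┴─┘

Counting corner cells (2 non-opposite passages):
Total corners: 16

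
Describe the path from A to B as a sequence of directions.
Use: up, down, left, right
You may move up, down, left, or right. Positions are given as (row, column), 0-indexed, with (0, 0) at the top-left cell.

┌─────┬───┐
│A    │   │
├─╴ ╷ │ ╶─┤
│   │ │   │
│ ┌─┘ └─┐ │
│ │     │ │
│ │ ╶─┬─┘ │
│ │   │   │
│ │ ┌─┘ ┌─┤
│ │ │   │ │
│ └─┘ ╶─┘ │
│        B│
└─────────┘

Finding the path and converting it to directions:
Path through cells: (0,0) → (0,1) → (1,1) → (1,0) → (2,0) → (3,0) → (4,0) → (5,0) → (5,1) → (5,2) → (5,3) → (5,4)
Directions: right, down, left, down, down, down, down, right, right, right, right

Solution:

┌─────┬───┐
│A ↓  │   │
├─╴ ╷ │ ╶─┤
│↓ ↲│ │   │
│ ┌─┘ └─┐ │
│↓│     │ │
│ │ ╶─┬─┘ │
│↓│   │   │
│ │ ┌─┘ ┌─┤
│↓│ │   │ │
│ └─┘ ╶─┘ │
│↳ → → → B│
└─────────┘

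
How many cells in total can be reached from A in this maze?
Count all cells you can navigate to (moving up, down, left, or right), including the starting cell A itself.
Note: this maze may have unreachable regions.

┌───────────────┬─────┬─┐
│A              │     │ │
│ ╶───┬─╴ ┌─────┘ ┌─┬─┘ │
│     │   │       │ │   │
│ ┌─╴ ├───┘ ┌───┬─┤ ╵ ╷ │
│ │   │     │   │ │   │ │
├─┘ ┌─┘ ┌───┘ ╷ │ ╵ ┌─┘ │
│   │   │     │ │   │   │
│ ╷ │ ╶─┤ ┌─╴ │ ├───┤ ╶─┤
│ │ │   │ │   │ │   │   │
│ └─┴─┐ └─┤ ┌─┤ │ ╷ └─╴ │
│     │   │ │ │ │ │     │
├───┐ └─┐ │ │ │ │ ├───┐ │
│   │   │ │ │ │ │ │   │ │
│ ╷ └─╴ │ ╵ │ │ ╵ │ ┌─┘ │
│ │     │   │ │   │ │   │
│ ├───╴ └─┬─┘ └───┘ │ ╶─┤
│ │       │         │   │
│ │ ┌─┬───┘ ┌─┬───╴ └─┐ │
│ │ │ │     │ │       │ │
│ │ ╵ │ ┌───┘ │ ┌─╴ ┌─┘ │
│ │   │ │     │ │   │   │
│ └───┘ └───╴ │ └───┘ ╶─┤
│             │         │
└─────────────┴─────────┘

Using BFS/flood-fill to find all reachable cells from A:
Maze size: 12 × 12 = 144 total cells
All cells are reachable — the maze is fully connected.
Reachable cells: 144

Reachable region (· marks reachable cells):

┌───────────────┬─────┬─┐
│A · · · · · · ·│· · ·│·│
│ ╶───┬─╴ ┌─────┘ ┌─┬─┘ │
│· · ·│· ·│· · · ·│·│· ·│
│ ┌─╴ ├───┘ ┌───┬─┤ ╵ ╷ │
│·│· ·│· · ·│· ·│·│· ·│·│
├─┘ ┌─┘ ┌───┘ ╷ │ ╵ ┌─┘ │
│· ·│· ·│· · ·│·│· ·│· ·│
│ ╷ │ ╶─┤ ┌─╴ │ ├───┤ ╶─┤
│·│·│· ·│·│· ·│·│· ·│· ·│
│ └─┴─┐ └─┤ ┌─┤ │ ╷ └─╴ │
│· · ·│· ·│·│·│·│·│· · ·│
├───┐ └─┐ │ │ │ │ ├───┐ │
│· ·│· ·│·│·│·│·│·│· ·│·│
│ ╷ └─╴ │ ╵ │ │ ╵ │ ┌─┘ │
│·│· · ·│· ·│·│· ·│·│· ·│
│ ├───╴ └─┬─┘ └───┘ │ ╶─┤
│·│· · · ·│· · · · ·│· ·│
│ │ ┌─┬───┘ ┌─┬───╴ └─┐ │
│·│·│·│· · ·│·│· · · ·│·│
│ │ ╵ │ ┌───┘ │ ┌─╴ ┌─┘ │
│·│· ·│·│· · ·│·│· ·│· ·│
│ └───┘ └───╴ │ └───┘ ╶─┤
│· · · · · · ·│· · · · ·│
└─────────────┴─────────┘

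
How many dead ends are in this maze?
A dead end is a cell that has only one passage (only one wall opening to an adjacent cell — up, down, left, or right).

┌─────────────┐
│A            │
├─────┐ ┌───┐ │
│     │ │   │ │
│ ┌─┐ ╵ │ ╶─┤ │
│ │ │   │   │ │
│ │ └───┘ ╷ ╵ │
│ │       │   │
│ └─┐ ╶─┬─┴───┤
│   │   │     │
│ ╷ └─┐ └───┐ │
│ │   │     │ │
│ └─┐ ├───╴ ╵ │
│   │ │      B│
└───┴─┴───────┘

Checking each cell for number of passages:

Dead ends found at positions:
  (0, 0)
  (1, 5)
  (2, 1)
  (4, 4)
  (6, 1)
  (6, 2)
  (6, 3)
Total dead ends: 7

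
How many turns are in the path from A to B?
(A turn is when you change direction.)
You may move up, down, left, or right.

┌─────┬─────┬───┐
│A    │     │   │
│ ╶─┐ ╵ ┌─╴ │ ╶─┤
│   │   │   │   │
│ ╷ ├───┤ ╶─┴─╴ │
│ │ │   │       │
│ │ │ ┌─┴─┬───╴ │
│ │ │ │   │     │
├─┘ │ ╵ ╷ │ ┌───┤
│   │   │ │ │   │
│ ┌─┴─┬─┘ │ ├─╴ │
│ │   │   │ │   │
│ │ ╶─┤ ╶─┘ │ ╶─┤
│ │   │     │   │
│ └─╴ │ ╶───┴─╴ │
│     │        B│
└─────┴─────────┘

Directions: right, right, down, right, up, right, right, down, left, down, right, right, right, down, left, left, down, down, down, left, left, down, right, right, right, right
Number of turns: 14

Solution:

┌─────┬─────┬───┐
│A → ↓│↱ → ↓│   │
│ ╶─┐ ╵ ┌─╴ │ ╶─┤
│   │↳ ↑│↓ ↲│   │
│ ╷ ├───┤ ╶─┴─╴ │
│ │ │   │↳ → → ↓│
│ │ │ ┌─┴─┬───╴ │
│ │ │ │   │↓ ← ↲│
├─┘ │ ╵ ╷ │ ┌───┤
│   │   │ │↓│   │
│ ┌─┴─┬─┘ │ ├─╴ │
│ │   │   │↓│   │
│ │ ╶─┤ ╶─┘ │ ╶─┤
│ │   │↓ ← ↲│   │
│ └─╴ │ ╶───┴─╴ │
│     │↳ → → → B│
└─────┴─────────┘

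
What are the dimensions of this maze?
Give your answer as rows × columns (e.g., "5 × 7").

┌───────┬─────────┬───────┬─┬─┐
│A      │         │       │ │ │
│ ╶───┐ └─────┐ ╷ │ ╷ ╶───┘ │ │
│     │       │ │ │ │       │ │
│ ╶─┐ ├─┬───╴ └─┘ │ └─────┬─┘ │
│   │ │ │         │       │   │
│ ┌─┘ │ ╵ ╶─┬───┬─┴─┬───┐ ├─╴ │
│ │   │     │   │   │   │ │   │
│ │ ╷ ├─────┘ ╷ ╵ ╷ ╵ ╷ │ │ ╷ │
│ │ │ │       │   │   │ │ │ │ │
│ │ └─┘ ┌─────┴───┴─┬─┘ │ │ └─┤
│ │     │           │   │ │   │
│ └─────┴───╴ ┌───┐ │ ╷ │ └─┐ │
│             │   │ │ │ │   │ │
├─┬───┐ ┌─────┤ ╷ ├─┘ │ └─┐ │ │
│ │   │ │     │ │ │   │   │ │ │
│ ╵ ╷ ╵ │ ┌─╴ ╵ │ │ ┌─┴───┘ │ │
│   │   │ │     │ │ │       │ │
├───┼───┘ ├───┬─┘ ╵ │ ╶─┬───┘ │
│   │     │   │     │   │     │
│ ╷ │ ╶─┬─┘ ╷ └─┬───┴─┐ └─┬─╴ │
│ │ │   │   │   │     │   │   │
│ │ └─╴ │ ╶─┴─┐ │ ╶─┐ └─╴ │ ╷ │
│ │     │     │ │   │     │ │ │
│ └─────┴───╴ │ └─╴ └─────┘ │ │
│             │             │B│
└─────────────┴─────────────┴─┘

Counting the maze dimensions:
Rows (vertical): 13
Columns (horizontal): 15
Dimensions: 13 × 15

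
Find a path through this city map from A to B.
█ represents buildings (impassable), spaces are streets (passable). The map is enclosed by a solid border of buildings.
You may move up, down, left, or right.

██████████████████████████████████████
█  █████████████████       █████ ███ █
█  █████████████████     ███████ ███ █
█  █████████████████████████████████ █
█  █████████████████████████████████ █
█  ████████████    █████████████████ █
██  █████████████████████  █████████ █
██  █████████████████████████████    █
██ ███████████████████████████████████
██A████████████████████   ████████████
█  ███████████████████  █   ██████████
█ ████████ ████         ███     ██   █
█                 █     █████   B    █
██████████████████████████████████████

Finding the shortest path from A to B:
Movement: cardinal only
Path length: 41 steps
Directions: down → left → down → down → right → right → right → right → right → right → right → right → right → right → right → right → right → right → up → right → right → right → right → right → right → right → up → right → up → right → right → down → right → right → down → right → right → down → right → right → right

Solution:

██████████████████████████████████████
█  █████████████████       █████ ███ █
█  █████████████████     ███████ ███ █
█  █████████████████████████████████ █
█  █████████████████████████████████ █
█  ████████████    █████████████████ █
██  █████████████████████  █████████ █
██  █████████████████████████████    █
██ ███████████████████████████████████
██A████████████████████↱→↓████████████
█↓↲███████████████████↱↑█↳→↓██████████
█↓████████ ████↱→→→→→→↑ ███↳→↓  ██   █
█↳→→→→→→→→→→→→→↑  █     █████↳→→B    █
██████████████████████████████████████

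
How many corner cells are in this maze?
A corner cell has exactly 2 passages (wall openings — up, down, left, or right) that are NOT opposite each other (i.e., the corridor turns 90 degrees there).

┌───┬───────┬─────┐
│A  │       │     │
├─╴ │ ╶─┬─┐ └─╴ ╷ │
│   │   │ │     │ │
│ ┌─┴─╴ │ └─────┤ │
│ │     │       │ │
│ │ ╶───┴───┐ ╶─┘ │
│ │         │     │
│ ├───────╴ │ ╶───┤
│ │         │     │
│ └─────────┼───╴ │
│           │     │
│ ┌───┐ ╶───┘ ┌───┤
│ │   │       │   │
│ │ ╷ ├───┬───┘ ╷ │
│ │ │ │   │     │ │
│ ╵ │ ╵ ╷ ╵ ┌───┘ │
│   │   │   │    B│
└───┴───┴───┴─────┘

Counting corner cells (2 non-opposite passages):
Total corners: 38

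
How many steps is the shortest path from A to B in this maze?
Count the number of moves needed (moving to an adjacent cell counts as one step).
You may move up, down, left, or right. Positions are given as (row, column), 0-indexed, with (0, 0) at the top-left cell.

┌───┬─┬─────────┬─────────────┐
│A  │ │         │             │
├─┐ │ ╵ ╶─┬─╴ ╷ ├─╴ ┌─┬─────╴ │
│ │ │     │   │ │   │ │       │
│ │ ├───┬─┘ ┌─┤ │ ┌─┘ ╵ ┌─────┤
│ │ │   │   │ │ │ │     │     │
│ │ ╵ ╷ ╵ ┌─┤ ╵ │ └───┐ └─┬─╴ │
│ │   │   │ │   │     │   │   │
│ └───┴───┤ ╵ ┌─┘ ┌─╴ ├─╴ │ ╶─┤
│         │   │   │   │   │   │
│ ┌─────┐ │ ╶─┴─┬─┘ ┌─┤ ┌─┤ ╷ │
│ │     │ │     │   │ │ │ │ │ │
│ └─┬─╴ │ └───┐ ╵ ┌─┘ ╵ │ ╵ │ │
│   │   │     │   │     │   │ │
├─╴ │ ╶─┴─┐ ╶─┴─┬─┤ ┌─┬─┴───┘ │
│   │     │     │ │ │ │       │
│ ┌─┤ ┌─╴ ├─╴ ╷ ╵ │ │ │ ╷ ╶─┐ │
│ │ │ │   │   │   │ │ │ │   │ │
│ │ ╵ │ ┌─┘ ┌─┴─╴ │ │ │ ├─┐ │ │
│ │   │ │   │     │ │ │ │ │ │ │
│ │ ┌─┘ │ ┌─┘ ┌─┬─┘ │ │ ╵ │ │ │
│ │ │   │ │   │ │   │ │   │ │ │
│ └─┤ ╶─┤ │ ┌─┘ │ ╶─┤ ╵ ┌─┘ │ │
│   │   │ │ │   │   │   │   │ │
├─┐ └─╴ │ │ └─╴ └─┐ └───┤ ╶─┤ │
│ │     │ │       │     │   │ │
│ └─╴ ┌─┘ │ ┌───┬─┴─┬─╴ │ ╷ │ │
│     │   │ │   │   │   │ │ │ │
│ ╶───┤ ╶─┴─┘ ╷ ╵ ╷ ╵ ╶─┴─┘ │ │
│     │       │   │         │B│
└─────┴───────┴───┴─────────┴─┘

Using BFS to find shortest path:
Start: (0, 0), End: (14, 14)
Path found:
(0,0) → (0,1) → (1,1) → (2,1) → (3,1) → (3,2) → (2,2) → (2,3) → (3,3) → (3,4) → (2,4) → (2,5) → (1,5) → (1,6) → (0,6) → (0,7) → (1,7) → (2,7) → (3,7) → (3,6) → (4,6) → (4,5) → (5,5) → (5,6) → (5,7) → (6,7) → (6,8) → (5,8) → (5,9) → (4,9) → (4,10) → (3,10) → (3,9) → (3,8) → (2,8) → (1,8) → (1,9) → (0,9) → (0,10) → (0,11) → (0,12) → (0,13) → (0,14) → (1,14) → (1,13) → (1,12) → (1,11) → (2,11) → (3,11) → (3,12) → (4,12) → (4,11) → (5,11) → (6,11) → (6,10) → (6,9) → (7,9) → (8,9) → (9,9) → (10,9) → (10,8) → (11,8) → (11,9) → (12,9) → (12,10) → (12,11) → (13,11) → (13,10) → (14,10) → (14,11) → (14,12) → (14,13) → (13,13) → (12,13) → (12,12) → (11,12) → (11,13) → (10,13) → (9,13) → (8,13) → (8,12) → (7,12) → (7,13) → (7,14) → (8,14) → (9,14) → (10,14) → (11,14) → (12,14) → (13,14) → (14,14)
Number of steps: 90

Solution:

┌───┬─┬─────────┬─────────────┐
│A ↓│ │      ↱ ↓│  ↱ → → → → ↓│
├─┐ │ ╵ ╶─┬─╴ ╷ ├─╴ ┌─┬─────╴ │
│ │↓│     │↱ ↑│↓│↱ ↑│ │↓ ← ← ↲│
│ │ ├───┬─┘ ┌─┤ │ ┌─┘ ╵ ┌─────┤
│ │↓│↱ ↓│↱ ↑│ │↓│↑│    ↓│     │
│ │ ╵ ╷ ╵ ┌─┤ ╵ │ └───┐ └─┬─╴ │
│ │↳ ↑│↳ ↑│ │↓ ↲│↑ ← ↰│↳ ↓│   │
│ └───┴───┤ ╵ ┌─┘ ┌─╴ ├─╴ │ ╶─┤
│         │↓ ↲│   │↱ ↑│↓ ↲│   │
│ ┌─────┐ │ ╶─┴─┬─┘ ┌─┤ ┌─┤ ╷ │
│ │     │ │↳ → ↓│↱ ↑│ │↓│ │ │ │
│ └─┬─╴ │ └───┐ ╵ ┌─┘ ╵ │ ╵ │ │
│   │   │     │↳ ↑│↓ ← ↲│   │ │
├─╴ │ ╶─┴─┐ ╶─┴─┬─┤ ┌─┬─┴───┘ │
│   │     │     │ │↓│ │  ↱ → ↓│
│ ┌─┤ ┌─╴ ├─╴ ╷ ╵ │ │ │ ╷ ╶─┐ │
│ │ │ │   │   │   │↓│ │ │↑ ↰│↓│
│ │ ╵ │ ┌─┘ ┌─┴─╴ │ │ │ ├─┐ │ │
│ │   │ │   │     │↓│ │ │ │↑│↓│
│ │ ┌─┘ │ ┌─┘ ┌─┬─┘ │ │ ╵ │ │ │
│ │ │   │ │   │ │↓ ↲│ │   │↑│↓│
│ └─┤ ╶─┤ │ ┌─┘ │ ╶─┤ ╵ ┌─┘ │ │
│   │   │ │ │   │↳ ↓│   │↱ ↑│↓│
├─┐ └─╴ │ │ └─╴ └─┐ └───┤ ╶─┤ │
│ │     │ │       │↳ → ↓│↑ ↰│↓│
│ └─╴ ┌─┘ │ ┌───┬─┴─┬─╴ │ ╷ │ │
│     │   │ │   │   │↓ ↲│ │↑│↓│
│ ╶───┤ ╶─┴─┘ ╷ ╵ ╷ ╵ ╶─┴─┘ │ │
│     │       │   │  ↳ → → ↑│B│
└─────┴───────┴───┴─────────┴─┘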